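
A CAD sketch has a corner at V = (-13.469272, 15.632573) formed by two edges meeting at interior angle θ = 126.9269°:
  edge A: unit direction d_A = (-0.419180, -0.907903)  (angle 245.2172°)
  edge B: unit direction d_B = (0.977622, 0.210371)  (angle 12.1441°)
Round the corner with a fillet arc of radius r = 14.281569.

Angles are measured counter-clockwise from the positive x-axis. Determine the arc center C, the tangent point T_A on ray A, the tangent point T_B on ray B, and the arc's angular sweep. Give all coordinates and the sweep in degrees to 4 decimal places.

center=(-3.4925,3.1709) T_A=(-16.4588,9.1575) T_B=(-6.4970,17.1329) sweep=53.0731

bisector direction at 308.6807° = (0.624979,-0.780642)
center distance |VC| = r/sin(θ/2) = 14.281569/sin(63.4635°) = 15.963311
C = V + |VC|·bis = (-3.4925,3.1709)
T_A = V + ((C−V)·d_A)·d_A = V + 7.1319·d_A = (-16.4588,9.1575)
T_B = V + ((C−V)·d_B)·d_B = V + 7.1319·d_B = (-6.4970,17.1329)
sweep = 180° − θ = 53.0731°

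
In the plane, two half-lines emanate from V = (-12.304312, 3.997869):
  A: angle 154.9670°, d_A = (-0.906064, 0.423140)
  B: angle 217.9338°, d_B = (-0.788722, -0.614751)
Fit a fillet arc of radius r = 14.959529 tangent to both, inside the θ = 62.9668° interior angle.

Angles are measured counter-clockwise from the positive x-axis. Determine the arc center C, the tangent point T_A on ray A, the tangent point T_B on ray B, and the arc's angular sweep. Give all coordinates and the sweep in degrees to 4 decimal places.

center=(-40.7673,0.7799) T_A=(-34.4373,14.3342) T_B=(-31.5709,-11.0190) sweep=117.0332

bisector direction at 186.4504° = (-0.993669,-0.112343)
center distance |VC| = r/sin(θ/2) = 14.959529/sin(31.4834°) = 28.644300
C = V + |VC|·bis = (-40.7673,0.7799)
T_A = V + ((C−V)·d_A)·d_A = V + 24.4276·d_A = (-34.4373,14.3342)
T_B = V + ((C−V)·d_B)·d_B = V + 24.4276·d_B = (-31.5709,-11.0190)
sweep = 180° − θ = 117.0332°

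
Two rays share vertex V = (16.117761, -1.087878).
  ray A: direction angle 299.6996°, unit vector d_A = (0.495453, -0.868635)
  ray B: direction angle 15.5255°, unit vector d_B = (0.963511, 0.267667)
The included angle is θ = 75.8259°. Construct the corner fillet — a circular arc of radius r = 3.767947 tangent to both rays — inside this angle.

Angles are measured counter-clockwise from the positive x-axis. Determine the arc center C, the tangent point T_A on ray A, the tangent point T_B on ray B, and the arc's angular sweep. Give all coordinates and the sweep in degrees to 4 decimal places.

bisector direction at 337.6125° = (0.924629,-0.380868)
center distance |VC| = r/sin(θ/2) = 3.767947/sin(37.9130°) = 6.132092
C = V + |VC|·bis = (21.7877,-3.4234)
T_A = V + ((C−V)·d_A)·d_A = V + 4.8379·d_A = (18.5147,-5.2902)
T_B = V + ((C−V)·d_B)·d_B = V + 4.8379·d_B = (20.7791,0.2071)
sweep = 180° − θ = 104.1741°

center=(21.7877,-3.4234) T_A=(18.5147,-5.2902) T_B=(20.7791,0.2071) sweep=104.1741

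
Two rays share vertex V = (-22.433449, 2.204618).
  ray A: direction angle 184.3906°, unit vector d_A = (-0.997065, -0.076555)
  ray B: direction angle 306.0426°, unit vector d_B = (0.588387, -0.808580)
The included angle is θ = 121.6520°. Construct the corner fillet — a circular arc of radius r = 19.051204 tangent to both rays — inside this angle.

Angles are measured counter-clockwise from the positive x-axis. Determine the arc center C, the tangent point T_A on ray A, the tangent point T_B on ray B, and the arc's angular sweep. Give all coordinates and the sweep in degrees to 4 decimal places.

center=(-31.5798,-17.6049) T_A=(-33.0383,1.3904) T_B=(-16.1754,-6.3954) sweep=58.3480

bisector direction at 245.2166° = (-0.419189,-0.907899)
center distance |VC| = r/sin(θ/2) = 19.051204/sin(60.8260°) = 21.819102
C = V + |VC|·bis = (-31.5798,-17.6049)
T_A = V + ((C−V)·d_A)·d_A = V + 10.6360·d_A = (-33.0383,1.3904)
T_B = V + ((C−V)·d_B)·d_B = V + 10.6360·d_B = (-16.1754,-6.3954)
sweep = 180° − θ = 58.3480°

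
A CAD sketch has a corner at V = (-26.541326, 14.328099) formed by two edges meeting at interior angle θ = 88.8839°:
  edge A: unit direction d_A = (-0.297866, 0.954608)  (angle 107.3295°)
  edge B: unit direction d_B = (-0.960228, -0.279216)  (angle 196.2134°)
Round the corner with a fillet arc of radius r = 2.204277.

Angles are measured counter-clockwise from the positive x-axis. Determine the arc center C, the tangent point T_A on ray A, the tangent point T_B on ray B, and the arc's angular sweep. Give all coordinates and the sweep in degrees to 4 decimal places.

bisector direction at 151.7715° = (-0.881068,0.472990)
center distance |VC| = r/sin(θ/2) = 2.204277/sin(44.4419°) = 3.148129
C = V + |VC|·bis = (-29.3150,15.8171)
T_A = V + ((C−V)·d_A)·d_A = V + 2.2476·d_A = (-27.2108,16.4737)
T_B = V + ((C−V)·d_B)·d_B = V + 2.2476·d_B = (-28.6996,13.7005)
sweep = 180° − θ = 91.1161°

center=(-29.3150,15.8171) T_A=(-27.2108,16.4737) T_B=(-28.6996,13.7005) sweep=91.1161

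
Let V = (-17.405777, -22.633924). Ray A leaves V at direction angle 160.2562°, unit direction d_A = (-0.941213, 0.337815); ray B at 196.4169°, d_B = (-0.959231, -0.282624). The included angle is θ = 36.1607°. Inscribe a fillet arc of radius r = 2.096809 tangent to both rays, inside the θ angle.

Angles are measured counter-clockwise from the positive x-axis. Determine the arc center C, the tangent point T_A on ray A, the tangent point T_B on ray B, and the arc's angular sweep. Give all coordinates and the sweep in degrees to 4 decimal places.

bisector direction at 178.3366° = (-0.999579,0.029029)
center distance |VC| = r/sin(θ/2) = 2.096809/sin(18.0803°) = 6.756263
C = V + |VC|·bis = (-24.1592,-22.4378)
T_A = V + ((C−V)·d_A)·d_A = V + 6.4227·d_A = (-23.4509,-20.4643)
T_B = V + ((C−V)·d_B)·d_B = V + 6.4227·d_B = (-23.5666,-24.4491)
sweep = 180° − θ = 143.8393°

center=(-24.1592,-22.4378) T_A=(-23.4509,-20.4643) T_B=(-23.5666,-24.4491) sweep=143.8393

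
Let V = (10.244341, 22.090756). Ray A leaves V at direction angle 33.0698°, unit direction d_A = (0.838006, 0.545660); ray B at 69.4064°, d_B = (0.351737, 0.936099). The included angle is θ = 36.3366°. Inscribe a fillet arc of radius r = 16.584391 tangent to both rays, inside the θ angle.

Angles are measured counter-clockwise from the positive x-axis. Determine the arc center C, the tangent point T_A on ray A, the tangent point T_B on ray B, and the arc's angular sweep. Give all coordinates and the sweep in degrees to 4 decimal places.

bisector direction at 51.2381° = (0.626085,0.779754)
center distance |VC| = r/sin(θ/2) = 16.584391/sin(18.1683°) = 53.187612
C = V + |VC|·bis = (43.5443,63.5640)
T_A = V + ((C−V)·d_A)·d_A = V + 50.5359·d_A = (52.5938,49.6662)
T_B = V + ((C−V)·d_B)·d_B = V + 50.5359·d_B = (28.0197,69.3974)
sweep = 180° − θ = 143.6634°

center=(43.5443,63.5640) T_A=(52.5938,49.6662) T_B=(28.0197,69.3974) sweep=143.6634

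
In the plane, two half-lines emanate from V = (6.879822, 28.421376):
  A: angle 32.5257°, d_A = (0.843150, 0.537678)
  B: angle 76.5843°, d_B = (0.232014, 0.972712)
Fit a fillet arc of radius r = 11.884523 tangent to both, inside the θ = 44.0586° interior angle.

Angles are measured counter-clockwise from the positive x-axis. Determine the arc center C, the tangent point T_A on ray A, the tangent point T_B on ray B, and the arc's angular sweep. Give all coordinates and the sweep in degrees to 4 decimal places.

center=(25.2548,54.2345) T_A=(31.6448,44.2140) T_B=(13.6945,56.9919) sweep=135.9414

bisector direction at 54.5550° = (0.579921,0.814673)
center distance |VC| = r/sin(θ/2) = 11.884523/sin(22.0293°) = 31.685244
C = V + |VC|·bis = (25.2548,54.2345)
T_A = V + ((C−V)·d_A)·d_A = V + 29.3720·d_A = (31.6448,44.2140)
T_B = V + ((C−V)·d_B)·d_B = V + 29.3720·d_B = (13.6945,56.9919)
sweep = 180° − θ = 135.9414°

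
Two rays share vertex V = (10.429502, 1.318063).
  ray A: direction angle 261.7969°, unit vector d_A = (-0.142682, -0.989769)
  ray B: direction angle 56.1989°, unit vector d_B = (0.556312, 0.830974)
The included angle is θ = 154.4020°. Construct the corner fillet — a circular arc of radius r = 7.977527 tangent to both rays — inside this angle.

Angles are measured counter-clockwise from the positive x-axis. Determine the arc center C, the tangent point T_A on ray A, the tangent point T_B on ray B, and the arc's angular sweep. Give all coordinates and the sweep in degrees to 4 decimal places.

bisector direction at 338.9979° = (0.933567,-0.358402)
center distance |VC| = r/sin(θ/2) = 7.977527/sin(77.2010°) = 8.180793
C = V + |VC|·bis = (18.0668,-1.6140)
T_A = V + ((C−V)·d_A)·d_A = V + 1.8123·d_A = (10.1709,-0.4757)
T_B = V + ((C−V)·d_B)·d_B = V + 1.8123·d_B = (11.4377,2.8240)
sweep = 180° − θ = 25.5980°

center=(18.0668,-1.6140) T_A=(10.1709,-0.4757) T_B=(11.4377,2.8240) sweep=25.5980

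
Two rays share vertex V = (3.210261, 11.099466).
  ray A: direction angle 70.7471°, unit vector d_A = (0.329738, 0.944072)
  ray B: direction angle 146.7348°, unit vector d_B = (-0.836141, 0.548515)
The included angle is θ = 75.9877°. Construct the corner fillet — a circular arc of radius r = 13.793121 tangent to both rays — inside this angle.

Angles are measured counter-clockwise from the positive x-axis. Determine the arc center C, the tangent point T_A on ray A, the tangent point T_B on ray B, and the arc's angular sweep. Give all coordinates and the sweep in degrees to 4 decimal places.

center=(-3.9888,32.3183) T_A=(9.0329,27.7702) T_B=(-11.5546,20.7853) sweep=104.0123

bisector direction at 108.7410° = (-0.321290,0.946981)
center distance |VC| = r/sin(θ/2) = 13.793121/sin(37.9939°) = 22.406821
C = V + |VC|·bis = (-3.9888,32.3183)
T_A = V + ((C−V)·d_A)·d_A = V + 17.6583·d_A = (9.0329,27.7702)
T_B = V + ((C−V)·d_B)·d_B = V + 17.6583·d_B = (-11.5546,20.7853)
sweep = 180° − θ = 104.0123°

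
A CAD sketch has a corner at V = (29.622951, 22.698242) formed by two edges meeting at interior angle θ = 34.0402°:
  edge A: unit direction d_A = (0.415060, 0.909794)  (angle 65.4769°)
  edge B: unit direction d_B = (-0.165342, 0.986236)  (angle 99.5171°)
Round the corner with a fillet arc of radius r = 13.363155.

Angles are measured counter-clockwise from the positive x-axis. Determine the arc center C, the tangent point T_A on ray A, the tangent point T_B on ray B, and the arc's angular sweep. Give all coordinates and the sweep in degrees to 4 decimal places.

center=(35.5843,67.9610) T_A=(47.7420,62.4145) T_B=(22.4051,65.7515) sweep=145.9598

bisector direction at 82.4970° = (0.130578,0.991438)
center distance |VC| = r/sin(θ/2) = 13.363155/sin(17.0201°) = 45.653665
C = V + |VC|·bis = (35.5843,67.9610)
T_A = V + ((C−V)·d_A)·d_A = V + 43.6541·d_A = (47.7420,62.4145)
T_B = V + ((C−V)·d_B)·d_B = V + 43.6541·d_B = (22.4051,65.7515)
sweep = 180° − θ = 145.9598°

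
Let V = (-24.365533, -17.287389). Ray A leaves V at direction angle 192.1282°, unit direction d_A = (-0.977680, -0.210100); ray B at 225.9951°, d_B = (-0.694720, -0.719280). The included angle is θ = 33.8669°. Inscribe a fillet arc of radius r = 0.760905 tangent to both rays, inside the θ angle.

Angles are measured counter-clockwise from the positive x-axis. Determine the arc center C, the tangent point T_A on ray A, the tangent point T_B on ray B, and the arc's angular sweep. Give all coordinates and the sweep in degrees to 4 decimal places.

bisector direction at 209.0616° = (-0.874098,-0.485750)
center distance |VC| = r/sin(θ/2) = 0.760905/sin(16.9335°) = 2.612453
C = V + |VC|·bis = (-26.6491,-18.5564)
T_A = V + ((C−V)·d_A)·d_A = V + 2.4992·d_A = (-26.8089,-17.8125)
T_B = V + ((C−V)·d_B)·d_B = V + 2.4992·d_B = (-26.1018,-19.0850)
sweep = 180° − θ = 146.1331°

center=(-26.6491,-18.5564) T_A=(-26.8089,-17.8125) T_B=(-26.1018,-19.0850) sweep=146.1331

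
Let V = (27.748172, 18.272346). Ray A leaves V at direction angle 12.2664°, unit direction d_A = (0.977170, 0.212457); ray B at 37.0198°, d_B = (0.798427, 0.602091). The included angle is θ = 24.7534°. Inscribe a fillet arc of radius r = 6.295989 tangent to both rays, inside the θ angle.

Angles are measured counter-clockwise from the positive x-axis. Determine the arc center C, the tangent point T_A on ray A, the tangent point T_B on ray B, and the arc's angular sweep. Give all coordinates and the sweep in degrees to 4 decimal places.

bisector direction at 24.6431° = (0.908923,0.416965)
center distance |VC| = r/sin(θ/2) = 6.295989/sin(12.3767°) = 29.374096
C = V + |VC|·bis = (54.4470,30.5203)
T_A = V + ((C−V)·d_A)·d_A = V + 28.6914·d_A = (55.7846,24.3681)
T_B = V + ((C−V)·d_B)·d_B = V + 28.6914·d_B = (50.6562,35.5472)
sweep = 180° − θ = 155.2466°

center=(54.4470,30.5203) T_A=(55.7846,24.3681) T_B=(50.6562,35.5472) sweep=155.2466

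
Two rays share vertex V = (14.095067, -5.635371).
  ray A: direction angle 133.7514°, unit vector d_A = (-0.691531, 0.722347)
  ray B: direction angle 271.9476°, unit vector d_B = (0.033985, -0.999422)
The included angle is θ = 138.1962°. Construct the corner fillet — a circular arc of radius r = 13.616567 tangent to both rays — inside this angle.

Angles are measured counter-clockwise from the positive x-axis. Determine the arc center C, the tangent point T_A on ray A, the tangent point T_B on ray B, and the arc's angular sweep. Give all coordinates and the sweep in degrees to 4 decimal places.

bisector direction at 202.8495° = (-0.921528,-0.388312)
center distance |VC| = r/sin(θ/2) = 13.616567/sin(69.0981°) = 14.575759
C = V + |VC|·bis = (0.6631,-11.2953)
T_A = V + ((C−V)·d_A)·d_A = V + 5.2002·d_A = (10.4990,-1.8790)
T_B = V + ((C−V)·d_B)·d_B = V + 5.2002·d_B = (14.2718,-10.8325)
sweep = 180° − θ = 41.8038°

center=(0.6631,-11.2953) T_A=(10.4990,-1.8790) T_B=(14.2718,-10.8325) sweep=41.8038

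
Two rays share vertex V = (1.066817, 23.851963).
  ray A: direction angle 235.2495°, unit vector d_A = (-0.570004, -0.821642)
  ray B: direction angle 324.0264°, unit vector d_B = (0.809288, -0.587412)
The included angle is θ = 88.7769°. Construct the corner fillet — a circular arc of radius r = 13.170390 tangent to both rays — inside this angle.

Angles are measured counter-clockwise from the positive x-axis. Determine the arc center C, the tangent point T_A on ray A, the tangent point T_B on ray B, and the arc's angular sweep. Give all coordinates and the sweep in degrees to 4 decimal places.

center=(4.2190,5.2899) T_A=(-6.6023,12.7971) T_B=(11.9554,15.9486) sweep=91.2231

bisector direction at 279.6380° = (0.167422,-0.985885)
center distance |VC| = r/sin(θ/2) = 13.170390/sin(44.3884°) = 18.827772
C = V + |VC|·bis = (4.2190,5.2899)
T_A = V + ((C−V)·d_A)·d_A = V + 13.4546·d_A = (-6.6023,12.7971)
T_B = V + ((C−V)·d_B)·d_B = V + 13.4546·d_B = (11.9554,15.9486)
sweep = 180° − θ = 91.2231°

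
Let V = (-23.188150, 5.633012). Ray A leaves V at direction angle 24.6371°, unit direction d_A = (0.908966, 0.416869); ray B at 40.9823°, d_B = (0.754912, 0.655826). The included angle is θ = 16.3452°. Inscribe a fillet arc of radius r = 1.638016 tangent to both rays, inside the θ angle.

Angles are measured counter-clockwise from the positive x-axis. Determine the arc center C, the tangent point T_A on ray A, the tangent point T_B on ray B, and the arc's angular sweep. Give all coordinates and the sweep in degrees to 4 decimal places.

bisector direction at 32.8097° = (0.840475,0.541851)
center distance |VC| = r/sin(θ/2) = 1.638016/sin(8.1726°) = 11.522699
C = V + |VC|·bis = (-13.5036,11.8766)
T_A = V + ((C−V)·d_A)·d_A = V + 11.4057·d_A = (-12.8208,10.3877)
T_B = V + ((C−V)·d_B)·d_B = V + 11.4057·d_B = (-14.5779,13.1132)
sweep = 180° − θ = 163.6548°

center=(-13.5036,11.8766) T_A=(-12.8208,10.3877) T_B=(-14.5779,13.1132) sweep=163.6548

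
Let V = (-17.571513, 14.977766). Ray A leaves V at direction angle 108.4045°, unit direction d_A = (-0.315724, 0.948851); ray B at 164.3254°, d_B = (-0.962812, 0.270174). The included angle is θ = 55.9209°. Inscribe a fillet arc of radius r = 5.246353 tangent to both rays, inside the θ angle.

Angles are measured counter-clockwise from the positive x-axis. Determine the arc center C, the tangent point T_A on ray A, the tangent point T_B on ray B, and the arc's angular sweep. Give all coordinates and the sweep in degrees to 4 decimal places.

bisector direction at 136.3649° = (-0.723750,0.690062)
center distance |VC| = r/sin(θ/2) = 5.246353/sin(27.9605°) = 11.189547
C = V + |VC|·bis = (-25.6699,22.6993)
T_A = V + ((C−V)·d_A)·d_A = V + 9.8834·d_A = (-20.6919,24.3556)
T_B = V + ((C−V)·d_B)·d_B = V + 9.8834·d_B = (-27.0874,17.6480)
sweep = 180° − θ = 124.0791°

center=(-25.6699,22.6993) T_A=(-20.6919,24.3556) T_B=(-27.0874,17.6480) sweep=124.0791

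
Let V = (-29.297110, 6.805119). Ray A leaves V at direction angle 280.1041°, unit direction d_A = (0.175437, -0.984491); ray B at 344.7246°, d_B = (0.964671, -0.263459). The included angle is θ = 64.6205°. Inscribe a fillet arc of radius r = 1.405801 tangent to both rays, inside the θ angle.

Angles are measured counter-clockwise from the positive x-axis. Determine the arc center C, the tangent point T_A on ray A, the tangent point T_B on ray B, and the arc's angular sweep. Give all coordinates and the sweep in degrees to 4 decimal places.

bisector direction at 312.4144° = (0.674487,-0.738286)
center distance |VC| = r/sin(θ/2) = 1.405801/sin(32.3103°) = 2.630106
C = V + |VC|·bis = (-27.5231,4.8633)
T_A = V + ((C−V)·d_A)·d_A = V + 2.2229·d_A = (-28.9071,4.6167)
T_B = V + ((C−V)·d_B)·d_B = V + 2.2229·d_B = (-27.1528,6.2195)
sweep = 180° − θ = 115.3795°

center=(-27.5231,4.8633) T_A=(-28.9071,4.6167) T_B=(-27.1528,6.2195) sweep=115.3795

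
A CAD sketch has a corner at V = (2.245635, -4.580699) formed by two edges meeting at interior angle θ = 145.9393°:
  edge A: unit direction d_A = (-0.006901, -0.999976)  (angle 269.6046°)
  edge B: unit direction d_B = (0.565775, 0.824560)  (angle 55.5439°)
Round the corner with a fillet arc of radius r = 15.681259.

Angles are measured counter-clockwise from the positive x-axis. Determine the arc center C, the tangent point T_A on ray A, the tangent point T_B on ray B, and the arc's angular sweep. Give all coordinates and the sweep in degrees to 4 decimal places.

bisector direction at 342.5742° = (0.954106,-0.299470)
center distance |VC| = r/sin(θ/2) = 15.681259/sin(72.9697°) = 16.400422
C = V + |VC|·bis = (17.8934,-9.4921)
T_A = V + ((C−V)·d_A)·d_A = V + 4.8033·d_A = (2.2125,-9.3839)
T_B = V + ((C−V)·d_B)·d_B = V + 4.8033·d_B = (4.9632,-0.6201)
sweep = 180° − θ = 34.0607°

center=(17.8934,-9.4921) T_A=(2.2125,-9.3839) T_B=(4.9632,-0.6201) sweep=34.0607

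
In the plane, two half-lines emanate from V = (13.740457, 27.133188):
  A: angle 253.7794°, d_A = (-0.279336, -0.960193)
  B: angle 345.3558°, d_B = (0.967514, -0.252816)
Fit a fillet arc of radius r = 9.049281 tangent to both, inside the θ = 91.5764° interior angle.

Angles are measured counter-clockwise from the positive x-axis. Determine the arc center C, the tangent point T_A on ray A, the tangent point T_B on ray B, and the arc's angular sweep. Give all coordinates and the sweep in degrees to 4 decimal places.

bisector direction at 299.5676° = (0.493450,-0.869774)
center distance |VC| = r/sin(θ/2) = 9.049281/sin(45.7882°) = 12.625136
C = V + |VC|·bis = (19.9703,16.1522)
T_A = V + ((C−V)·d_A)·d_A = V + 8.8037·d_A = (11.2813,18.6800)
T_B = V + ((C−V)·d_B)·d_B = V + 8.8037·d_B = (22.2581,24.9075)
sweep = 180° − θ = 88.4236°

center=(19.9703,16.1522) T_A=(11.2813,18.6800) T_B=(22.2581,24.9075) sweep=88.4236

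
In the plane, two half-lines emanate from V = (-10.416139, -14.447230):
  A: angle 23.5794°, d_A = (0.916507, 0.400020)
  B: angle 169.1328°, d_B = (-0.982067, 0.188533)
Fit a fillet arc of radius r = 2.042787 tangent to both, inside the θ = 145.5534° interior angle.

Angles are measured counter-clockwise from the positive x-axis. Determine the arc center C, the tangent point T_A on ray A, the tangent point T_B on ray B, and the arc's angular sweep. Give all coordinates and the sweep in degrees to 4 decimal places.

bisector direction at 96.3561° = (-0.110707,0.993853)
center distance |VC| = r/sin(θ/2) = 2.042787/sin(72.7767°) = 2.138690
C = V + |VC|·bis = (-10.6529,-12.3217)
T_A = V + ((C−V)·d_A)·d_A = V + 0.6333·d_A = (-9.8358,-14.1939)
T_B = V + ((C−V)·d_B)·d_B = V + 0.6333·d_B = (-11.0380,-14.3278)
sweep = 180° − θ = 34.4466°

center=(-10.6529,-12.3217) T_A=(-9.8358,-14.1939) T_B=(-11.0380,-14.3278) sweep=34.4466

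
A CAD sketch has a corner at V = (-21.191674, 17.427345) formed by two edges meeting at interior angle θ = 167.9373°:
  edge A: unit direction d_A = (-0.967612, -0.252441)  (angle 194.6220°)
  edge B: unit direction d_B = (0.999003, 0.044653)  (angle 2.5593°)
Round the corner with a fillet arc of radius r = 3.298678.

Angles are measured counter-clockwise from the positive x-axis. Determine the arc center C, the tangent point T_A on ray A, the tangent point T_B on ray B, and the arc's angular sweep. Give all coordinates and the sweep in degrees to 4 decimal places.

bisector direction at 278.5906° = (0.149374,-0.988781)
center distance |VC| = r/sin(θ/2) = 3.298678/sin(83.9686°) = 3.317039
C = V + |VC|·bis = (-20.6962,14.1475)
T_A = V + ((C−V)·d_A)·d_A = V + 0.3485·d_A = (-21.5289,17.3394)
T_B = V + ((C−V)·d_B)·d_B = V + 0.3485·d_B = (-20.8435,17.4429)
sweep = 180° − θ = 12.0627°

center=(-20.6962,14.1475) T_A=(-21.5289,17.3394) T_B=(-20.8435,17.4429) sweep=12.0627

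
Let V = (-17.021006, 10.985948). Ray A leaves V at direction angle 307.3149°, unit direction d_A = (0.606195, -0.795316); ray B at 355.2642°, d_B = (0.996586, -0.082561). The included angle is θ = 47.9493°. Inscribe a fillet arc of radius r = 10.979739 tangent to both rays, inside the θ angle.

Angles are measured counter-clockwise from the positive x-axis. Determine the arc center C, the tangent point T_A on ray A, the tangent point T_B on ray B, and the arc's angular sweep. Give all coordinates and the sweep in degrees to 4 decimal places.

bisector direction at 331.2896° = (0.877059,-0.480383)
center distance |VC| = r/sin(θ/2) = 10.979739/sin(23.9747°) = 27.021568
C = V + |VC|·bis = (6.6785,-1.9948)
T_A = V + ((C−V)·d_A)·d_A = V + 24.6903·d_A = (-2.0539,-8.6506)
T_B = V + ((C−V)·d_B)·d_B = V + 24.6903·d_B = (7.5850,8.9475)
sweep = 180° − θ = 132.0507°

center=(6.6785,-1.9948) T_A=(-2.0539,-8.6506) T_B=(7.5850,8.9475) sweep=132.0507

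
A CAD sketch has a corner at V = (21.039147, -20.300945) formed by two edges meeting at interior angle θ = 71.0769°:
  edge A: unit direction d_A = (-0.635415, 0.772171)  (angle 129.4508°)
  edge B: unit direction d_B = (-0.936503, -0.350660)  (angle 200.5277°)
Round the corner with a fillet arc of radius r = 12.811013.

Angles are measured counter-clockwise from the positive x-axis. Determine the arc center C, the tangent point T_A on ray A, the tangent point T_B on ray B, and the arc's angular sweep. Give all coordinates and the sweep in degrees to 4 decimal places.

center=(-0.2493,-14.5925) T_A=(9.6430,-6.4521) T_B=(4.2431,-26.5900) sweep=108.9231

bisector direction at 164.9892° = (-0.965877,0.259000)
center distance |VC| = r/sin(θ/2) = 12.811013/sin(35.5384°) = 22.040484
C = V + |VC|·bis = (-0.2493,-14.5925)
T_A = V + ((C−V)·d_A)·d_A = V + 17.9349·d_A = (9.6430,-6.4521)
T_B = V + ((C−V)·d_B)·d_B = V + 17.9349·d_B = (4.2431,-26.5900)
sweep = 180° − θ = 108.9231°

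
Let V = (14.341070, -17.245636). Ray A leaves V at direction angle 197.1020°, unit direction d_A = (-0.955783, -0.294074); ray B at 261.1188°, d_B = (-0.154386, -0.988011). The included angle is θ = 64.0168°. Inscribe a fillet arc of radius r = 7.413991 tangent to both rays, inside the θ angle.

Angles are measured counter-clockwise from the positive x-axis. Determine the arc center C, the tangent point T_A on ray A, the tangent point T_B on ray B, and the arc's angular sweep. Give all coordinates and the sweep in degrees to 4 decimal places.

center=(5.1848,-27.8198) T_A=(3.0045,-20.7336) T_B=(12.5099,-28.9644) sweep=115.9832

bisector direction at 229.1104° = (-0.654604,-0.755972)
center distance |VC| = r/sin(θ/2) = 7.413991/sin(32.0084°) = 13.987512
C = V + |VC|·bis = (5.1848,-27.8198)
T_A = V + ((C−V)·d_A)·d_A = V + 11.8610·d_A = (3.0045,-20.7336)
T_B = V + ((C−V)·d_B)·d_B = V + 11.8610·d_B = (12.5099,-28.9644)
sweep = 180° − θ = 115.9832°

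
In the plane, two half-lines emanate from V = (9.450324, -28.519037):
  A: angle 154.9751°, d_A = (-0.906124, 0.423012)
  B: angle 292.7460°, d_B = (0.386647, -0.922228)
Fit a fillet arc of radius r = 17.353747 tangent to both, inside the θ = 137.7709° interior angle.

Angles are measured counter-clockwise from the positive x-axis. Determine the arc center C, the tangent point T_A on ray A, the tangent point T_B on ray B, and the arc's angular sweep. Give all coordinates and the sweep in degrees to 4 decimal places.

center=(-3.9627,-41.4089) T_A=(3.3781,-25.6843) T_B=(12.0414,-34.6992) sweep=42.2291

bisector direction at 223.8606° = (-0.721028,-0.692906)
center distance |VC| = r/sin(θ/2) = 17.353747/sin(68.8855°) = 18.602693
C = V + |VC|·bis = (-3.9627,-41.4089)
T_A = V + ((C−V)·d_A)·d_A = V + 6.7013·d_A = (3.3781,-25.6843)
T_B = V + ((C−V)·d_B)·d_B = V + 6.7013·d_B = (12.0414,-34.6992)
sweep = 180° − θ = 42.2291°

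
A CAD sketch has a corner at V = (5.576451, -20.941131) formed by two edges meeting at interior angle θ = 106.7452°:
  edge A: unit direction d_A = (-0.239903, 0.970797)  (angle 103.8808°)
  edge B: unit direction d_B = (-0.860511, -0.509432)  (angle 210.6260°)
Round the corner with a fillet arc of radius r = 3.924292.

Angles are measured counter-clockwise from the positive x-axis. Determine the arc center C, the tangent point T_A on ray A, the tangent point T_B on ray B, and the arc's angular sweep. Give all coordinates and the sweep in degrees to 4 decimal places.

center=(1.0669,-19.0504) T_A=(4.8766,-18.1090) T_B=(3.0660,-22.4273) sweep=73.2548

bisector direction at 157.2534° = (-0.922224,0.386656)
center distance |VC| = r/sin(θ/2) = 3.924292/sin(53.3726°) = 4.889887
C = V + |VC|·bis = (1.0669,-19.0504)
T_A = V + ((C−V)·d_A)·d_A = V + 2.9173·d_A = (4.8766,-18.1090)
T_B = V + ((C−V)·d_B)·d_B = V + 2.9173·d_B = (3.0660,-22.4273)
sweep = 180° − θ = 73.2548°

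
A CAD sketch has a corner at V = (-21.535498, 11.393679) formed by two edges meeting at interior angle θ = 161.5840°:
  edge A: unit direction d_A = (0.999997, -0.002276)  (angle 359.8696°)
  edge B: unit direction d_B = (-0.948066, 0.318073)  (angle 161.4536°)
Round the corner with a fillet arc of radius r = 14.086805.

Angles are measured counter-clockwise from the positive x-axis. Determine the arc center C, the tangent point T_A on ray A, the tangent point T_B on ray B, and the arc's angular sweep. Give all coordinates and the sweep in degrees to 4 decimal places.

bisector direction at 80.6616° = (0.162265,0.986747)
center distance |VC| = r/sin(θ/2) = 14.086805/sin(80.7920°) = 14.270698
C = V + |VC|·bis = (-19.2199,25.4753)
T_A = V + ((C−V)·d_A)·d_A = V + 2.2836·d_A = (-19.2519,11.3885)
T_B = V + ((C−V)·d_B)·d_B = V + 2.2836·d_B = (-23.7005,12.1200)
sweep = 180° − θ = 18.4160°

center=(-19.2199,25.4753) T_A=(-19.2519,11.3885) T_B=(-23.7005,12.1200) sweep=18.4160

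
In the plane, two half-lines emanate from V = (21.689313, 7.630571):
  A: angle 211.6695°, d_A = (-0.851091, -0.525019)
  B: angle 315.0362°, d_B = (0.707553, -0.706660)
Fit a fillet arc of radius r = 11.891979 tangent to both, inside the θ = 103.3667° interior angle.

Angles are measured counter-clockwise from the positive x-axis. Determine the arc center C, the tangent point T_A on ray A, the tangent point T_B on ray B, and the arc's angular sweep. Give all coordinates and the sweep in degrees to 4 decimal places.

center=(19.9348,-7.4244) T_A=(13.6913,2.6968) T_B=(28.3384,0.9899) sweep=76.6333

bisector direction at 263.3528° = (-0.115755,-0.993278)
center distance |VC| = r/sin(θ/2) = 11.891979/sin(51.6833°) = 15.156814
C = V + |VC|·bis = (19.9348,-7.4244)
T_A = V + ((C−V)·d_A)·d_A = V + 9.3973·d_A = (13.6913,2.6968)
T_B = V + ((C−V)·d_B)·d_B = V + 9.3973·d_B = (28.3384,0.9899)
sweep = 180° − θ = 76.6333°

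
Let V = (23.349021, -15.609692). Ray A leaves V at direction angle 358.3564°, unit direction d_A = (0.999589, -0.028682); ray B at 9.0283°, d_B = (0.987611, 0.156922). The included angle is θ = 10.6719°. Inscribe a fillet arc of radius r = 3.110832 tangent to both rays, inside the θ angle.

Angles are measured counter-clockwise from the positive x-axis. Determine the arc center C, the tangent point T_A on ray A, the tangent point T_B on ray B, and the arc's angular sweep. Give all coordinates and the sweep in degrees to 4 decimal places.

bisector direction at 3.6923° = (0.997924,0.064399)
center distance |VC| = r/sin(θ/2) = 3.110832/sin(5.3360°) = 33.451485
C = V + |VC|·bis = (56.7311,-13.4554)
T_A = V + ((C−V)·d_A)·d_A = V + 33.3065·d_A = (56.6418,-16.5650)
T_B = V + ((C−V)·d_B)·d_B = V + 33.3065·d_B = (56.2429,-10.3832)
sweep = 180° − θ = 169.3281°

center=(56.7311,-13.4554) T_A=(56.6418,-16.5650) T_B=(56.2429,-10.3832) sweep=169.3281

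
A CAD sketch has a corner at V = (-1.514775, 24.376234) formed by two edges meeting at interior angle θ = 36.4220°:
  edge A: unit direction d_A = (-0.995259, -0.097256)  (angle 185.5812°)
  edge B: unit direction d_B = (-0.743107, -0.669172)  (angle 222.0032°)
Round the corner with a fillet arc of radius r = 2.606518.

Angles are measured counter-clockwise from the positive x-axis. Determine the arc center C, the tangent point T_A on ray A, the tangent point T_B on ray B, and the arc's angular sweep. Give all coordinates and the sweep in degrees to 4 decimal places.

bisector direction at 203.7922° = (-0.915015,-0.403421)
center distance |VC| = r/sin(θ/2) = 2.606518/sin(18.2110°) = 8.340396
C = V + |VC|·bis = (-9.1464,21.0115)
T_A = V + ((C−V)·d_A)·d_A = V + 7.9226·d_A = (-9.3999,23.6057)
T_B = V + ((C−V)·d_B)·d_B = V + 7.9226·d_B = (-7.4021,19.0746)
sweep = 180° − θ = 143.5780°

center=(-9.1464,21.0115) T_A=(-9.3999,23.6057) T_B=(-7.4021,19.0746) sweep=143.5780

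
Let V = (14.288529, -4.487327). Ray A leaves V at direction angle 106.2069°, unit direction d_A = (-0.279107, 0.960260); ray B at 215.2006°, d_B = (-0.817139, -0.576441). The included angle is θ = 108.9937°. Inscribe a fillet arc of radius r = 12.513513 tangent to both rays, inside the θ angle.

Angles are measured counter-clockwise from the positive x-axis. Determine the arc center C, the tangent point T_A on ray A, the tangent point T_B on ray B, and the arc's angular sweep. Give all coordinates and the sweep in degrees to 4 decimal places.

bisector direction at 160.7037° = (-0.943823,0.330453)
center distance |VC| = r/sin(θ/2) = 12.513513/sin(54.4969°) = 15.371288
C = V + |VC|·bis = (-0.2192,0.5922)
T_A = V + ((C−V)·d_A)·d_A = V + 8.9268·d_A = (11.7970,4.0848)
T_B = V + ((C−V)·d_B)·d_B = V + 8.9268·d_B = (6.9941,-9.6331)
sweep = 180° − θ = 71.0063°

center=(-0.2192,0.5922) T_A=(11.7970,4.0848) T_B=(6.9941,-9.6331) sweep=71.0063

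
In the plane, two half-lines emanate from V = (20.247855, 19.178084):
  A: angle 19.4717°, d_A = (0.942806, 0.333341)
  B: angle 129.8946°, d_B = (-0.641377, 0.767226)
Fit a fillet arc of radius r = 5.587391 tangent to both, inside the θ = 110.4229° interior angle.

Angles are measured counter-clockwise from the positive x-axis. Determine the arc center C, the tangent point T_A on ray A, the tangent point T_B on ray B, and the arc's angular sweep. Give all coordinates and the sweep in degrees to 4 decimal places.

center=(22.0450,25.7398) T_A=(23.9075,20.4720) T_B=(17.7582,22.1562) sweep=69.5771

bisector direction at 74.6831° = (0.264157,0.964480)
center distance |VC| = r/sin(θ/2) = 5.587391/sin(55.2114°) = 6.803411
C = V + |VC|·bis = (22.0450,25.7398)
T_A = V + ((C−V)·d_A)·d_A = V + 3.8817·d_A = (23.9075,20.4720)
T_B = V + ((C−V)·d_B)·d_B = V + 3.8817·d_B = (17.7582,22.1562)
sweep = 180° − θ = 69.5771°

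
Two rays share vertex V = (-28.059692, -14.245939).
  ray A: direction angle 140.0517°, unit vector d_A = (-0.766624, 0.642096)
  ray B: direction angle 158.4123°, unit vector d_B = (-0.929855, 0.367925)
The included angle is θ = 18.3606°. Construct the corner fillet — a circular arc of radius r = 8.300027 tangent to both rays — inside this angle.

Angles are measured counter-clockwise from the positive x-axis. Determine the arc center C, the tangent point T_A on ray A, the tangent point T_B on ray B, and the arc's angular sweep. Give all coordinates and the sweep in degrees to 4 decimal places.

bisector direction at 149.2320° = (-0.859246,0.511563)
center distance |VC| = r/sin(θ/2) = 8.300027/sin(9.1803°) = 52.024162
C = V + |VC|·bis = (-72.7612,12.3677)
T_A = V + ((C−V)·d_A)·d_A = V + 51.3578·d_A = (-67.4318,18.7307)
T_B = V + ((C−V)·d_B)·d_B = V + 51.3578·d_B = (-75.8150,4.6499)
sweep = 180° − θ = 161.6394°

center=(-72.7612,12.3677) T_A=(-67.4318,18.7307) T_B=(-75.8150,4.6499) sweep=161.6394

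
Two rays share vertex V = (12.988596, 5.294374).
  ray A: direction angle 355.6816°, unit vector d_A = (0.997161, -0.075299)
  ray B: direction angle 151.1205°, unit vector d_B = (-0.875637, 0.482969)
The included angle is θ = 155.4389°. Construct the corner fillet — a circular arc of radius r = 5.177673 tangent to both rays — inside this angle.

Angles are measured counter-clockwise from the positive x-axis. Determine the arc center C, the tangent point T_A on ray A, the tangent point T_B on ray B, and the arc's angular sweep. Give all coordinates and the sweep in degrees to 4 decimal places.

bisector direction at 73.4011° = (0.285671,0.958328)
center distance |VC| = r/sin(θ/2) = 5.177673/sin(77.7194°) = 5.298924
C = V + |VC|·bis = (14.5023,10.3725)
T_A = V + ((C−V)·d_A)·d_A = V + 1.1271·d_A = (14.1125,5.2095)
T_B = V + ((C−V)·d_B)·d_B = V + 1.1271·d_B = (12.0017,5.8387)
sweep = 180° − θ = 24.5611°

center=(14.5023,10.3725) T_A=(14.1125,5.2095) T_B=(12.0017,5.8387) sweep=24.5611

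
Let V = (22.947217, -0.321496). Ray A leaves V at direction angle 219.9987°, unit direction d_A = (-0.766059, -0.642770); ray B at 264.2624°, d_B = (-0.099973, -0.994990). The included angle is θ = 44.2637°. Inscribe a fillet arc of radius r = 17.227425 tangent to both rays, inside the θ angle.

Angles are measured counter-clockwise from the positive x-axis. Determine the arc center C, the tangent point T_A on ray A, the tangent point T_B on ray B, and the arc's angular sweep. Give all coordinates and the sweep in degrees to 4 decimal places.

bisector direction at 242.1306° = (-0.467459,-0.884015)
center distance |VC| = r/sin(θ/2) = 17.227425/sin(22.1319°) = 45.727715
C = V + |VC|·bis = (1.5714,-40.7455)
T_A = V + ((C−V)·d_A)·d_A = V + 42.3585·d_A = (-9.5019,-27.5483)
T_B = V + ((C−V)·d_B)·d_B = V + 42.3585·d_B = (18.7125,-42.4678)
sweep = 180° − θ = 135.7363°

center=(1.5714,-40.7455) T_A=(-9.5019,-27.5483) T_B=(18.7125,-42.4678) sweep=135.7363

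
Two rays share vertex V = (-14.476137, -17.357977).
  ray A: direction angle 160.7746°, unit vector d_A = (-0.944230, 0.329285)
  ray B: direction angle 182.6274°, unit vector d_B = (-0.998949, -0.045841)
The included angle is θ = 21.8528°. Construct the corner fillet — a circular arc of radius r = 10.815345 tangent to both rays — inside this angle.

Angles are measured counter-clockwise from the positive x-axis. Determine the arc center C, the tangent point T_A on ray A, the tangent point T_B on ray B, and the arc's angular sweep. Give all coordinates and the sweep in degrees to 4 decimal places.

center=(-70.9373,-9.1222) T_A=(-67.3759,1.0900) T_B=(-70.4415,-19.9262) sweep=158.1472

bisector direction at 171.7010° = (-0.989528,0.144339)
center distance |VC| = r/sin(θ/2) = 10.815345/sin(10.9264°) = 57.058645
C = V + |VC|·bis = (-70.9373,-9.1222)
T_A = V + ((C−V)·d_A)·d_A = V + 56.0243·d_A = (-67.3759,1.0900)
T_B = V + ((C−V)·d_B)·d_B = V + 56.0243·d_B = (-70.4415,-19.9262)
sweep = 180° − θ = 158.1472°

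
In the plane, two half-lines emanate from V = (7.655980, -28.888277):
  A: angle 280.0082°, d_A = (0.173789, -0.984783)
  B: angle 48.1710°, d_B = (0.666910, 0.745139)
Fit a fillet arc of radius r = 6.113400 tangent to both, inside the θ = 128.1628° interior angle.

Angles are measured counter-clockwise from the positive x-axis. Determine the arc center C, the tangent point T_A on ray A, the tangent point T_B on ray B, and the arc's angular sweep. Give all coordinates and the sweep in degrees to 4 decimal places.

bisector direction at 344.0896° = (0.961692,-0.274134)
center distance |VC| = r/sin(θ/2) = 6.113400/sin(64.0814°) = 6.797078
C = V + |VC|·bis = (14.1927,-30.7516)
T_A = V + ((C−V)·d_A)·d_A = V + 2.9710·d_A = (8.1723,-31.8140)
T_B = V + ((C−V)·d_B)·d_B = V + 2.9710·d_B = (9.6373,-26.6745)
sweep = 180° − θ = 51.8372°

center=(14.1927,-30.7516) T_A=(8.1723,-31.8140) T_B=(9.6373,-26.6745) sweep=51.8372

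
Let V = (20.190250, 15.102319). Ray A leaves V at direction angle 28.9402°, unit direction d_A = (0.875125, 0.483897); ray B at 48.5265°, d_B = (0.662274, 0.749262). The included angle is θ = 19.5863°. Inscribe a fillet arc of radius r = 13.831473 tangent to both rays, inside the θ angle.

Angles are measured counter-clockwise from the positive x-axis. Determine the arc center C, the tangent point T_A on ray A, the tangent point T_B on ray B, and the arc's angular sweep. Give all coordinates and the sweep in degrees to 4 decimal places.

bisector direction at 38.7334° = (0.780066,0.625697)
center distance |VC| = r/sin(θ/2) = 13.831473/sin(9.7932°) = 81.317748
C = V + |VC|·bis = (83.6235,65.9826)
T_A = V + ((C−V)·d_A)·d_A = V + 80.1328·d_A = (90.3165,53.8783)
T_B = V + ((C−V)·d_B)·d_B = V + 80.1328·d_B = (73.2601,75.1428)
sweep = 180° − θ = 160.4137°

center=(83.6235,65.9826) T_A=(90.3165,53.8783) T_B=(73.2601,75.1428) sweep=160.4137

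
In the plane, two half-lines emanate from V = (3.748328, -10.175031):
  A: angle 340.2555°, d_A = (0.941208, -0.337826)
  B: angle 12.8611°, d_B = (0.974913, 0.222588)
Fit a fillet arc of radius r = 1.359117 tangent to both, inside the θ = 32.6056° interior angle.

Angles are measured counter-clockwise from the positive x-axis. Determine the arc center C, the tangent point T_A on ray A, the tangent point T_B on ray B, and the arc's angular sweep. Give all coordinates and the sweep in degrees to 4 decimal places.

bisector direction at 356.5583° = (0.998196,-0.060033)
center distance |VC| = r/sin(θ/2) = 1.359117/sin(16.3028°) = 4.841650
C = V + |VC|·bis = (8.5812,-10.4657)
T_A = V + ((C−V)·d_A)·d_A = V + 4.6470·d_A = (8.1221,-11.7449)
T_B = V + ((C−V)·d_B)·d_B = V + 4.6470·d_B = (8.2787,-9.1407)
sweep = 180° − θ = 147.3944°

center=(8.5812,-10.4657) T_A=(8.1221,-11.7449) T_B=(8.2787,-9.1407) sweep=147.3944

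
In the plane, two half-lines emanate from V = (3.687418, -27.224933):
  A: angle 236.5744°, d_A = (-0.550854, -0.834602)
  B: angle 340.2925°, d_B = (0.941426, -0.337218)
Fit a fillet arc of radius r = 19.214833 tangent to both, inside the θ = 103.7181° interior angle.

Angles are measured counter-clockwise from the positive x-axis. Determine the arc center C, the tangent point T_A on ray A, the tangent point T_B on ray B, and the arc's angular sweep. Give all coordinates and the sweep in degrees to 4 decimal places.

bisector direction at 288.4334° = (0.316203,-0.948692)
center distance |VC| = r/sin(θ/2) = 19.214833/sin(51.8591°) = 24.431003
C = V + |VC|·bis = (11.4126,-50.4024)
T_A = V + ((C−V)·d_A)·d_A = V + 15.0885·d_A = (-4.6242,-39.8179)
T_B = V + ((C−V)·d_B)·d_B = V + 15.0885·d_B = (17.8922,-32.3131)
sweep = 180° − θ = 76.2819°

center=(11.4126,-50.4024) T_A=(-4.6242,-39.8179) T_B=(17.8922,-32.3131) sweep=76.2819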